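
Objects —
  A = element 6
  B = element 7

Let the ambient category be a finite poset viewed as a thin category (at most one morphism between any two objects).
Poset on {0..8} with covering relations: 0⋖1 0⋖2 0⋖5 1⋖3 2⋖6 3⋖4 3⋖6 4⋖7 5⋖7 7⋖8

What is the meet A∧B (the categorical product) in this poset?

Answer: A∧B = 3

Work:
Common predecessors of 6,7: {0,1,3}
  0 <= 3
  1 <= 3
  3 <= 3
glb = 3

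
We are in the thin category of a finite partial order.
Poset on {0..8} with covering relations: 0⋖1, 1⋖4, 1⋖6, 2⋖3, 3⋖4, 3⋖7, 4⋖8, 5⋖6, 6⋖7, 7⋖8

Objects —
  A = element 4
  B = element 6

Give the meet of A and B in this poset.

Common predecessors of 4,6: {0,1}
  0 <= 1
  1 <= 1
glb = 1

Answer: A∧B = 1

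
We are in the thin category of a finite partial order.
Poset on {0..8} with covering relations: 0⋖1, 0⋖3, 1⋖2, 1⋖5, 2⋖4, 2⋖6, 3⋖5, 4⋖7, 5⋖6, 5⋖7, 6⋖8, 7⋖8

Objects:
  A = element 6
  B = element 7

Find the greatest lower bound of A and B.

Answer: NO MEET EXISTS

Work:
{x : x≤A ∧ x≤B} = {0,1,2,3,5}  (A=6, B=7)
  maximal lower bounds 2 and 5 are incomparable: neither 2≤5 nor 5≤2
→ no greatest lower bound exists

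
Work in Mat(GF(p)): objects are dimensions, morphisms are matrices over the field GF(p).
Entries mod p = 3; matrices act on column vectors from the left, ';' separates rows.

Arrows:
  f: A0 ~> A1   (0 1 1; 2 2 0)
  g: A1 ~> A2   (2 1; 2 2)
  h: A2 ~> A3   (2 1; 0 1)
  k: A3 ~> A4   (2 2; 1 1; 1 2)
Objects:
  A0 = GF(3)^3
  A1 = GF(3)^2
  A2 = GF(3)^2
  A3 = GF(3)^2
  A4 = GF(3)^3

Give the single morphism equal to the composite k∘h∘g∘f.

  e0=⟨1,0,0⟩ f~>⟨0,2⟩ g~>⟨2,1⟩ h~>⟨2,1⟩ k~>⟨0,0,1⟩
  e1=⟨0,1,0⟩ f~>⟨1,2⟩ g~>⟨1,0⟩ h~>⟨2,0⟩ k~>⟨1,2,2⟩
  e2=⟨0,0,1⟩ f~>⟨1,0⟩ g~>⟨2,2⟩ h~>⟨0,2⟩ k~>⟨1,2,1⟩
result: (0 1 1; 0 2 2; 1 2 1)

Answer: (0 1 1; 0 2 2; 1 2 1)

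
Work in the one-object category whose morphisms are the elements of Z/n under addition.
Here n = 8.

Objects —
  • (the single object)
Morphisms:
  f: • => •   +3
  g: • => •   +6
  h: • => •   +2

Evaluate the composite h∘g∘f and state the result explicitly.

  0 +3≡3 +6≡1 +2≡3  (mod 8)
⟦path⟧: +3

Answer: +3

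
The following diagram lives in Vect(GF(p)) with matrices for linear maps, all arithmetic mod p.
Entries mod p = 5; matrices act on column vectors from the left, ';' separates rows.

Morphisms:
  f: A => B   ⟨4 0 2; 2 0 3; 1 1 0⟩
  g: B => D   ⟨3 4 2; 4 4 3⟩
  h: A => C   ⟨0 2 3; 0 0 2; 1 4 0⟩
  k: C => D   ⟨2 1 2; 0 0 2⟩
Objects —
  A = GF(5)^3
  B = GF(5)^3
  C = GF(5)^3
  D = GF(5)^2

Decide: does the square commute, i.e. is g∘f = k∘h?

Answer: COMMUTES

Work:
Path 1 = f;g:
  e0=⟨1,0,0⟩ f=>⟨4,2,1⟩ g=>⟨2,2⟩
  e1=⟨0,1,0⟩ f=>⟨0,0,1⟩ g=>⟨2,3⟩
  e2=⟨0,0,1⟩ f=>⟨2,3,0⟩ g=>⟨3,0⟩
  ⟦path⟧₁ = ⟨2 2 3; 2 3 0⟩
Path 2 = h;k:
  e0=⟨1,0,0⟩ h=>⟨0,0,1⟩ k=>⟨2,2⟩
  e1=⟨0,1,0⟩ h=>⟨2,0,4⟩ k=>⟨2,3⟩
  e2=⟨0,0,1⟩ h=>⟨3,2,0⟩ k=>⟨3,0⟩
  ⟦path⟧₂ = ⟨2 2 3; 2 3 0⟩
Equal? same morphism ✓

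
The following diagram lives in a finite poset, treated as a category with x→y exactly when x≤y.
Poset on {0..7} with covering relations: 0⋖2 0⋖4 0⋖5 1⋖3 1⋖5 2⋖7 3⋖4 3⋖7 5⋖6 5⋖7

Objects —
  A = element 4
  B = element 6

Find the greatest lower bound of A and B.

Answer: NO MEET EXISTS

Trace:
{x : x⊑A ∧ x⊑B} = {0,1}  (A=4, B=6)
  maximal lower bounds 0 and 1 are incomparable: neither 0⊑1 nor 1⊑0
→ no greatest lower bound exists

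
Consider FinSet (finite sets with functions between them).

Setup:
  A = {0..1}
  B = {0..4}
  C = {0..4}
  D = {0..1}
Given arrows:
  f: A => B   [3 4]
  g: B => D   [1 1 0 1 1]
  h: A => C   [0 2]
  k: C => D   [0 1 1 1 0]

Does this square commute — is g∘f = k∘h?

Path 1 = f;g:
  0 f=>3 g=>1
  1 f=>4 g=>1
  ⟦path⟧₁ = [1 1]
Path 2 = h;k:
  0 h=>0 k=>0
  1 h=>2 k=>1
  ⟦path⟧₂ = [0 1]
Equal? differ; not commutative

Answer: DOES NOT COMMUTE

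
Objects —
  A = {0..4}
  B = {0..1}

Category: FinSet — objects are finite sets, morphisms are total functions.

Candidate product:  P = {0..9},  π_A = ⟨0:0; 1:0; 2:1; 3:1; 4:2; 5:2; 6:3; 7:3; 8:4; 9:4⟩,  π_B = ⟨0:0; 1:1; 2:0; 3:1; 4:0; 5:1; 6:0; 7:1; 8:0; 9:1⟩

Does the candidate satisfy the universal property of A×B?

|A|·|B| = 5·2 = 10;  |P| = 10
Check the pairing map k ↦ (π_A(k), π_B(k)):
  0 : (0,0)
  1 : (0,1)
  2 : (1,0)
  3 : (1,1)
  4 : (2,0)
  5 : (2,1)
  6 : (3,0)
  7 : (3,1)
  8 : (4,0)
  9 : (4,1)
distinct pairs in image: 10 / 10 needed
  → bijection onto A×B; projections well-typed.

Answer: VALID PRODUCT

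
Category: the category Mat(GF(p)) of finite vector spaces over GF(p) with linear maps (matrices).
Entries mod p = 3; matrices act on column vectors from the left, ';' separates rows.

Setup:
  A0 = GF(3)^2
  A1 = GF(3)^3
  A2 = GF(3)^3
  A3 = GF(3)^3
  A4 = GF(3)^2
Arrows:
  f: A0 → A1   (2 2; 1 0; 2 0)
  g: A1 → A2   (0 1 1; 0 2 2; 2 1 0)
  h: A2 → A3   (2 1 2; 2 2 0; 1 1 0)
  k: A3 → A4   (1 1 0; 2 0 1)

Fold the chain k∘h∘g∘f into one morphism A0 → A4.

Answer: (1 2; 2 1)

Derivation:
  e0=(1,0) f→(2,1,2) g→(0,0,2) h→(1,0,0) k→(1,2)
  e1=(0,1) f→(2,0,0) g→(0,0,1) h→(2,0,0) k→(2,1)
result: (1 2; 2 1)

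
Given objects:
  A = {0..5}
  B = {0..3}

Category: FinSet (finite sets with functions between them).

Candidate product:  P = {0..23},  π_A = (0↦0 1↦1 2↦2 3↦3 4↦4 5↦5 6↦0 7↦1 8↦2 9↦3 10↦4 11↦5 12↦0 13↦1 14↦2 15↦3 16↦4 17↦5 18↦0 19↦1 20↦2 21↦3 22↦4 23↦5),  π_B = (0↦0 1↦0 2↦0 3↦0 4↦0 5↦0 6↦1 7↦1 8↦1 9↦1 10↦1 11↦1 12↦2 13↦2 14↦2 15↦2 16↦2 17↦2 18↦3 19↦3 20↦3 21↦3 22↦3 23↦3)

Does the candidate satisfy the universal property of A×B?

Answer: VALID PRODUCT

Derivation:
|A|·|B| = 6·4 = 24;  |P| = 24
Check the pairing map k ↦ (π_A(k), π_B(k)):
  0 ↦ (0,0)
  1 ↦ (1,0)
  2 ↦ (2,0)
  3 ↦ (3,0)
  4 ↦ (4,0)
  5 ↦ (5,0)
  6 ↦ (0,1)
  7 ↦ (1,1)
  8 ↦ (2,1)
  9 ↦ (3,1)
  10 ↦ (4,1)
  11 ↦ (5,1)
  12 ↦ (0,2)
  13 ↦ (1,2)
  14 ↦ (2,2)
  15 ↦ (3,2)
  16 ↦ (4,2)
  17 ↦ (5,2)
  18 ↦ (0,3)
  19 ↦ (1,3)
  20 ↦ (2,3)
  21 ↦ (3,3)
  22 ↦ (4,3)
  23 ↦ (5,3)
distinct pairs in image: 24 / 24 needed
  → bijection onto A×B; projections well-typed.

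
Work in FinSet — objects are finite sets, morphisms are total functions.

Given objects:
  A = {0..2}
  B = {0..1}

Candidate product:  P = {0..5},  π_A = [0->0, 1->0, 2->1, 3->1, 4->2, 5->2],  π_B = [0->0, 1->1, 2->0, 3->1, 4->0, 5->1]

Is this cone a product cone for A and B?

|A|·|B| = 3·2 = 6;  |P| = 6
Check the pairing map k ↦ (π_A(k), π_B(k)):
  0 -> (0,0)
  1 -> (0,1)
  2 -> (1,0)
  3 -> (1,1)
  4 -> (2,0)
  5 -> (2,1)
distinct pairs in image: 6 / 6 needed
  → bijection onto A×B; projections well-typed.

Answer: VALID PRODUCT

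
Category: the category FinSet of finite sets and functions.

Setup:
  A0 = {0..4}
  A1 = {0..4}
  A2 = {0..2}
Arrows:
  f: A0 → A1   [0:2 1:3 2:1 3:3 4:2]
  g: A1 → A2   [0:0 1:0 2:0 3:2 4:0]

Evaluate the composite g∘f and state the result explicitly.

Answer: [0:0 1:2 2:0 3:2 4:0]

Work:
  0 f→2 g→0
  1 f→3 g→2
  2 f→1 g→0
  3 f→3 g→2
  4 f→2 g→0
⟦path⟧: [0:0 1:2 2:0 3:2 4:0]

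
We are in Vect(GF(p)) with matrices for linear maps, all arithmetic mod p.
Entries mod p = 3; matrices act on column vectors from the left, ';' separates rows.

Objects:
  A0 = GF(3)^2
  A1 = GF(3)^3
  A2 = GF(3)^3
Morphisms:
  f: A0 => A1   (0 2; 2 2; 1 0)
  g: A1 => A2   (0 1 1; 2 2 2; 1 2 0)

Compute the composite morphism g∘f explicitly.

Answer: (0 2; 0 2; 1 0)

Work:
  e0=[1,0] f=>[0,2,1] g=>[0,0,1]
  e1=[0,1] f=>[2,2,0] g=>[2,2,0]
composite: (0 2; 0 2; 1 0)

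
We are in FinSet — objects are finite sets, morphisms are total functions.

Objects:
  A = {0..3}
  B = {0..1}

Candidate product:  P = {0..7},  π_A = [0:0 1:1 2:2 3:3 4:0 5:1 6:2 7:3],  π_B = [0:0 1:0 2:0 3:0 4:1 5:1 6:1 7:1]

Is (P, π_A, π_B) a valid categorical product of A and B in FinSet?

Answer: VALID PRODUCT

Derivation:
|A|·|B| = 4·2 = 8;  |P| = 8
Check the pairing map k ↦ (π_A(k), π_B(k)):
  0 : (0,0)
  1 : (1,0)
  2 : (2,0)
  3 : (3,0)
  4 : (0,1)
  5 : (1,1)
  6 : (2,1)
  7 : (3,1)
distinct pairs in image: 8 / 8 needed
  → bijection onto A×B; projections well-typed.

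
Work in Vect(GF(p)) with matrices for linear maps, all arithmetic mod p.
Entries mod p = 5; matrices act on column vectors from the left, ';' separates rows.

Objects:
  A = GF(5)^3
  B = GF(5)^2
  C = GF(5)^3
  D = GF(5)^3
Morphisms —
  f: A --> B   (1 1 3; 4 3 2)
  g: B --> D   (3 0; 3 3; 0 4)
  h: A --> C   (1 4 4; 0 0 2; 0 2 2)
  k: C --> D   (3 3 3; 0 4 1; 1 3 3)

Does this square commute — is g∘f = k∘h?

Path 1 = f;g:
  e0=(1,0,0) f-->(1,4) g-->(3,0,1)
  e1=(0,1,0) f-->(1,3) g-->(3,2,2)
  e2=(0,0,1) f-->(3,2) g-->(4,0,3)
  result₁ = (3 3 4; 0 2 0; 1 2 3)
Path 2 = h;k:
  e0=(1,0,0) h-->(1,0,0) k-->(3,0,1)
  e1=(0,1,0) h-->(4,0,2) k-->(3,2,0)
  e2=(0,0,1) h-->(4,2,2) k-->(4,0,1)
  result₂ = (3 3 4; 0 2 0; 1 0 1)
Equal? distinct morphisms ✗

Answer: DOES NOT COMMUTE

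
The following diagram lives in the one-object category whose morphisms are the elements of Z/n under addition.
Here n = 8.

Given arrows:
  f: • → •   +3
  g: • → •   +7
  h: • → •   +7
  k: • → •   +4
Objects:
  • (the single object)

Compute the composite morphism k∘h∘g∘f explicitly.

Answer: +5

Trace:
  0 +3≡3 +7≡2 +7≡1 +4≡5  (mod 8)
⟦path⟧: +5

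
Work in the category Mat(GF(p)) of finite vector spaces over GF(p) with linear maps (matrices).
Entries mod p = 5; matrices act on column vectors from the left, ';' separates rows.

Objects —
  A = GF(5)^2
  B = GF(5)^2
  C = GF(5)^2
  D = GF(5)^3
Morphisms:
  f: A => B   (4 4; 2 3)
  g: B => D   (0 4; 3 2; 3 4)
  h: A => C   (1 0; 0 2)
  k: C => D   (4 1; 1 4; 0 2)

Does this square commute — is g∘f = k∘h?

Along f;g (path 1):
  e0=[1,0] f=>[4,2] g=>[3,1,0]
  e1=[0,1] f=>[4,3] g=>[2,3,4]
  ⟦path⟧₁ = (3 2; 1 3; 0 4)
Along h;k (path 2):
  e0=[1,0] h=>[1,0] k=>[4,1,0]
  e1=[0,1] h=>[0,2] k=>[2,3,4]
  ⟦path⟧₂ = (4 2; 1 3; 0 4)
Equal? NO — does not commute

Answer: DOES NOT COMMUTE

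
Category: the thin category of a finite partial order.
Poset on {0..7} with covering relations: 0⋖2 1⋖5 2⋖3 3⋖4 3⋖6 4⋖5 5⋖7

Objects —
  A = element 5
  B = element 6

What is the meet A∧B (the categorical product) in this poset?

{x : x⊑A ∧ x⊑B} = {0,2,3}  (A=5, B=6)
  0 ⊑ 3
  2 ⊑ 3
  3 ⊑ 3
glb = 3

Answer: A∧B = 3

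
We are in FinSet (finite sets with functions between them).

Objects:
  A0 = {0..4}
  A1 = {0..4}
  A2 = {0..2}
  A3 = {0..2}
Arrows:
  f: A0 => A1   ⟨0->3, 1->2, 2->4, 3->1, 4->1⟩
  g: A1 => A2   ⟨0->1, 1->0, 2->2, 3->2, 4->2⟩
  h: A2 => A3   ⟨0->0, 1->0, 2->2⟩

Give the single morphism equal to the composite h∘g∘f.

Answer: ⟨0->2, 1->2, 2->2, 3->0, 4->0⟩

Derivation:
  0 f=>3 g=>2 h=>2
  1 f=>2 g=>2 h=>2
  2 f=>4 g=>2 h=>2
  3 f=>1 g=>0 h=>0
  4 f=>1 g=>0 h=>0
composite: ⟨0->2, 1->2, 2->2, 3->0, 4->0⟩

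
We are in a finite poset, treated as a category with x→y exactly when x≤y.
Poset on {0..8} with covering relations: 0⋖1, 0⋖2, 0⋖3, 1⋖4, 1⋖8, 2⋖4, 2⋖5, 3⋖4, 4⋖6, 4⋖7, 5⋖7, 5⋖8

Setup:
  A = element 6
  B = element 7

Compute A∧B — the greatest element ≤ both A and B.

Answer: A∧B = 4

Trace:
Lower bounds of A=6 and B=7: {0,1,2,3,4}
  0 ⊑ 4
  1 ⊑ 4
  2 ⊑ 4
  3 ⊑ 4
  4 ⊑ 4
glb = 4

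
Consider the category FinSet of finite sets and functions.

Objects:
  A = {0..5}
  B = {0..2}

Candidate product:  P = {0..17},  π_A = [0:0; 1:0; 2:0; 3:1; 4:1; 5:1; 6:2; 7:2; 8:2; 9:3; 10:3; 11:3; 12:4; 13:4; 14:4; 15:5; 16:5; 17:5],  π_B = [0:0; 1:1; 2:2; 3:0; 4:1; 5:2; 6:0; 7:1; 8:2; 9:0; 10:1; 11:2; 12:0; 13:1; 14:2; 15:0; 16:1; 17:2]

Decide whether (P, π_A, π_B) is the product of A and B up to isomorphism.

Answer: VALID PRODUCT

Trace:
|A|·|B| = 6·3 = 18;  |P| = 18
Check the pairing map k ↦ (π_A(k), π_B(k)):
  0 : (0,0)
  1 : (0,1)
  2 : (0,2)
  3 : (1,0)
  4 : (1,1)
  5 : (1,2)
  6 : (2,0)
  7 : (2,1)
  8 : (2,2)
  9 : (3,0)
  10 : (3,1)
  11 : (3,2)
  12 : (4,0)
  13 : (4,1)
  14 : (4,2)
  15 : (5,0)
  16 : (5,1)
  17 : (5,2)
distinct pairs in image: 18 / 18 needed
  → bijection onto A×B; projections well-typed.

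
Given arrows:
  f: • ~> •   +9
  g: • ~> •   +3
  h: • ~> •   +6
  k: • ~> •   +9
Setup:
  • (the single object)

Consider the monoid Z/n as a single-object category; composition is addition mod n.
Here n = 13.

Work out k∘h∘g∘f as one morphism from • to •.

  0 +9≡9 +3≡12 +6≡5 +9≡1  (mod 13)
result: +1

Answer: +1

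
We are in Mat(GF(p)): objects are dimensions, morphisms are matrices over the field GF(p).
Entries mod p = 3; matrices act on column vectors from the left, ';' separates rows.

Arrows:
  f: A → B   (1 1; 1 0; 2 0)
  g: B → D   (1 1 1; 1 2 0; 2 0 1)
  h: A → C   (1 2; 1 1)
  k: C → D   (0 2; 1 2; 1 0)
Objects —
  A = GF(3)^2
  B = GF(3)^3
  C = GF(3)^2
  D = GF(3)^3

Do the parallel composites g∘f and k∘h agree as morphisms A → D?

1) trace f;g:
  e0=[1,0] f→[1,1,2] g→[1,0,1]
  e1=[0,1] f→[1,0,0] g→[1,1,2]
  composite₁ = (1 1; 0 1; 1 2)
2) trace h;k:
  e0=[1,0] h→[1,1] k→[2,0,1]
  e1=[0,1] h→[2,1] k→[2,1,2]
  composite₂ = (2 2; 0 1; 1 2)
Equal? NO — does not commute

Answer: DOES NOT COMMUTE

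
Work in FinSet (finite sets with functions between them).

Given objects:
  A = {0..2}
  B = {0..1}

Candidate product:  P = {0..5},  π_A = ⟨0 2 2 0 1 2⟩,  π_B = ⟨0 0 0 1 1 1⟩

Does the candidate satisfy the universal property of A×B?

Answer: NOT A VALID PRODUCT — duplicate pair at indices 2,1

Work:
|A|·|B| = 3·2 = 6;  |P| = 6
Check the pairing map k ↦ (π_A(k), π_B(k)):
  0 -> (0,0)
  1 -> (2,0)
  2 -> (2,0)  ✗ repeats pair of k=1
  3 -> (0,1)
  4 -> (1,1)
  5 -> (2,1)
distinct pairs in image: 5 / 6 needed
  → (2,0) hit at k=1 and k=2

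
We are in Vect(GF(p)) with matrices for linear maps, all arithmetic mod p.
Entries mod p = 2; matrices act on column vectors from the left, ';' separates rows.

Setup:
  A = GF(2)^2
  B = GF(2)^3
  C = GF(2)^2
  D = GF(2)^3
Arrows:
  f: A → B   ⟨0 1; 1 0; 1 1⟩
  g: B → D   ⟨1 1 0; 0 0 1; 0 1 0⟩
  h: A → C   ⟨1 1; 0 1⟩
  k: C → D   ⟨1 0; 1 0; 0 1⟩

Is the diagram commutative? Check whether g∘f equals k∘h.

1) trace f;g:
  e0=[1,0] f→[0,1,1] g→[1,1,1]
  e1=[0,1] f→[1,0,1] g→[1,1,0]
  result₁ = ⟨1 1; 1 1; 1 0⟩
2) trace h;k:
  e0=[1,0] h→[1,0] k→[1,1,0]
  e1=[0,1] h→[1,1] k→[1,1,1]
  result₂ = ⟨1 1; 1 1; 0 1⟩
Equal? differ; not commutative

Answer: DOES NOT COMMUTE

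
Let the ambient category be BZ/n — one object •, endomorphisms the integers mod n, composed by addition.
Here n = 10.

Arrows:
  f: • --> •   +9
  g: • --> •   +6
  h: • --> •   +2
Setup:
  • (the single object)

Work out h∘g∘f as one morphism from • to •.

Answer: +7

Derivation:
  0 +9≡9 +6≡5 +2≡7  (mod 10)
result: +7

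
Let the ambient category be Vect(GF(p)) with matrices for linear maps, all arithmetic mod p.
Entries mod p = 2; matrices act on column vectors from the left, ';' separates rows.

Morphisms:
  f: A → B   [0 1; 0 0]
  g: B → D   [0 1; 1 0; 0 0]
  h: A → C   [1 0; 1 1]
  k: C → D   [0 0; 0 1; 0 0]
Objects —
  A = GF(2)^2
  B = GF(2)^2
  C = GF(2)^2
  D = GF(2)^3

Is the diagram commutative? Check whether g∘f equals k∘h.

Path 1 = f;g:
  e0=(1,0) f→(0,0) g→(0,0,0)
  e1=(0,1) f→(1,0) g→(0,1,0)
  result₁ = [0 0; 0 1; 0 0]
Path 2 = h;k:
  e0=(1,0) h→(1,1) k→(0,1,0)
  e1=(0,1) h→(0,1) k→(0,1,0)
  result₂ = [0 0; 1 1; 0 0]
Equal? distinct morphisms ✗

Answer: DOES NOT COMMUTE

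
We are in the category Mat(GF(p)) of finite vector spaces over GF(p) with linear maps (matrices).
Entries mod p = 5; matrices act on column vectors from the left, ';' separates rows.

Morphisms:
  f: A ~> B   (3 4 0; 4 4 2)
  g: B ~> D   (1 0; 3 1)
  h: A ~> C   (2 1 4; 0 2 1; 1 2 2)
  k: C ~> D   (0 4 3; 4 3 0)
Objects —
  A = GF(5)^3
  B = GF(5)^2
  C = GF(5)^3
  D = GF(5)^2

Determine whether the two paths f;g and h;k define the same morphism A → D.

Answer: DOES NOT COMMUTE

Trace:
Path 1 = f;g:
  e0=[1,0,0] f~>[3,4] g~>[3,3]
  e1=[0,1,0] f~>[4,4] g~>[4,1]
  e2=[0,0,1] f~>[0,2] g~>[0,2]
  composite₁ = (3 4 0; 3 1 2)
Path 2 = h;k:
  e0=[1,0,0] h~>[2,0,1] k~>[3,3]
  e1=[0,1,0] h~>[1,2,2] k~>[4,0]
  e2=[0,0,1] h~>[4,1,2] k~>[0,4]
  composite₂ = (3 4 0; 3 0 4)
Equal? differ; not commutative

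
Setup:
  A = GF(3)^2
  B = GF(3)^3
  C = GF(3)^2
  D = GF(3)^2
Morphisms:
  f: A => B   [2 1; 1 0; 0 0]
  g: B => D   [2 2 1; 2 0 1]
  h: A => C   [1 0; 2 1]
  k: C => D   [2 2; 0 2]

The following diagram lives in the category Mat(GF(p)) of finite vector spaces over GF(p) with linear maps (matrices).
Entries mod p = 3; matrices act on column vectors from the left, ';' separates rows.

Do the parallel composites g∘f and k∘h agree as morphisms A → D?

Answer: COMMUTES

Derivation:
1) trace f;g:
  e0=⟨1,0⟩ f=>⟨2,1,0⟩ g=>⟨0,1⟩
  e1=⟨0,1⟩ f=>⟨1,0,0⟩ g=>⟨2,2⟩
  ⟦path⟧₁ = [0 2; 1 2]
2) trace h;k:
  e0=⟨1,0⟩ h=>⟨1,2⟩ k=>⟨0,1⟩
  e1=⟨0,1⟩ h=>⟨0,1⟩ k=>⟨2,2⟩
  ⟦path⟧₂ = [0 2; 1 2]
Equal? YES — commutes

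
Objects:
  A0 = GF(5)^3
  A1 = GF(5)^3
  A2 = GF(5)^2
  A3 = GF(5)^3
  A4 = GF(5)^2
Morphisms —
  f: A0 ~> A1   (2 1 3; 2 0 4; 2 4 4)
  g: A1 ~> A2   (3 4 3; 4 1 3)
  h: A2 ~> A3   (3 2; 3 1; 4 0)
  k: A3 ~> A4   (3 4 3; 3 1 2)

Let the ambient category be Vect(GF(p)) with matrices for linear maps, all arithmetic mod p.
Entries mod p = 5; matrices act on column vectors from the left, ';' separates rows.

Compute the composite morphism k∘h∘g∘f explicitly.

Answer: (0 0 1; 2 2 1)

Work:
  e0=[1,0,0] f~>[2,2,2] g~>[0,1] h~>[2,1,0] k~>[0,2]
  e1=[0,1,0] f~>[1,0,4] g~>[0,1] h~>[2,1,0] k~>[0,2]
  e2=[0,0,1] f~>[3,4,4] g~>[2,3] h~>[2,4,3] k~>[1,1]
composite: (0 0 1; 2 2 1)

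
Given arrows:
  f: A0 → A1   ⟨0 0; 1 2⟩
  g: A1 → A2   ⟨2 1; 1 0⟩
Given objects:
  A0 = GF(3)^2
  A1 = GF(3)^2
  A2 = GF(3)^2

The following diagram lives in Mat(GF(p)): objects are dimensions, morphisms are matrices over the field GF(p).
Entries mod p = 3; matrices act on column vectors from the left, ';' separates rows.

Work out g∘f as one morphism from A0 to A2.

  e0=[1,0] f→[0,1] g→[1,0]
  e1=[0,1] f→[0,2] g→[2,0]
⟦path⟧: ⟨1 2; 0 0⟩

Answer: ⟨1 2; 0 0⟩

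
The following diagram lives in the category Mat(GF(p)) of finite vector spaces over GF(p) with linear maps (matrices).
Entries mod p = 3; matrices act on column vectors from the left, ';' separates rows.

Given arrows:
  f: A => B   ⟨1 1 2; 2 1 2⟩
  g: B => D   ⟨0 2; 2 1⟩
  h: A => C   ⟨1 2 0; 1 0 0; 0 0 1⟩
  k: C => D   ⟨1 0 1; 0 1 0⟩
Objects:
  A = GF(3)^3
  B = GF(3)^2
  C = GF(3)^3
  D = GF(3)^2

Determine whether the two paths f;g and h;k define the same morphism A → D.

Along f;g (path 1):
  e0=[1,0,0] f=>[1,2] g=>[1,1]
  e1=[0,1,0] f=>[1,1] g=>[2,0]
  e2=[0,0,1] f=>[2,2] g=>[1,0]
  result₁ = ⟨1 2 1; 1 0 0⟩
Along h;k (path 2):
  e0=[1,0,0] h=>[1,1,0] k=>[1,1]
  e1=[0,1,0] h=>[2,0,0] k=>[2,0]
  e2=[0,0,1] h=>[0,0,1] k=>[1,0]
  result₂ = ⟨1 2 1; 1 0 0⟩
Equal? equal; square commutes

Answer: COMMUTES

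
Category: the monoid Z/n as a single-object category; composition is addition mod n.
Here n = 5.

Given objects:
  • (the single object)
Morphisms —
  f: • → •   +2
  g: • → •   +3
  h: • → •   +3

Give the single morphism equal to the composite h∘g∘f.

Answer: +3

Trace:
  0 +2≡2 +3≡0 +3≡3  (mod 5)
result: +3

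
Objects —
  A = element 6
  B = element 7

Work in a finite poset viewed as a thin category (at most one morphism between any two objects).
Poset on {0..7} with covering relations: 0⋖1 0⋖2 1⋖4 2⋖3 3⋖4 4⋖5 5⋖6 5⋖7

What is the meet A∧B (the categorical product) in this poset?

Answer: A∧B = 5

Trace:
{x : x⊑A ∧ x⊑B} = {0,1,2,3,4,5}  (A=6, B=7)
  0 ⊑ 5
  1 ⊑ 5
  2 ⊑ 5
  3 ⊑ 5
  4 ⊑ 5
  5 ⊑ 5
glb = 5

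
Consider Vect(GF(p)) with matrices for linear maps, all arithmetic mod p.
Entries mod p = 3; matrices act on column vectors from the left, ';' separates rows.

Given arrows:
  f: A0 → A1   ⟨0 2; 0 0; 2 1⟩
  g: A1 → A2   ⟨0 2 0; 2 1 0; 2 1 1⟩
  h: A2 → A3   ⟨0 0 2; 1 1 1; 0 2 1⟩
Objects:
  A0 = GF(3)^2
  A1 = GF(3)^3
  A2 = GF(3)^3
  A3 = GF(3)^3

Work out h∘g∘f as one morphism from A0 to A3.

Answer: ⟨1 1; 2 0; 2 1⟩

Derivation:
  e0=(1,0) f→(0,0,2) g→(0,0,2) h→(1,2,2)
  e1=(0,1) f→(2,0,1) g→(0,1,2) h→(1,0,1)
composite: ⟨1 1; 2 0; 2 1⟩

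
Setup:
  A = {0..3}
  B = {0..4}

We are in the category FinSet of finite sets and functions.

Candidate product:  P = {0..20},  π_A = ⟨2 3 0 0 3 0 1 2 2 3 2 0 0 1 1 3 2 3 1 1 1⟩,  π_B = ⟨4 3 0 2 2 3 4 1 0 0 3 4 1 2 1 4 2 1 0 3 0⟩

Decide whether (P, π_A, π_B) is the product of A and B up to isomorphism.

|A|·|B| = 4·5 = 20;  |P| = 21
  → cardinalities differ; no bijection possible.

Answer: NOT A VALID PRODUCT — |P|=21 ≠ |A|·|B|=20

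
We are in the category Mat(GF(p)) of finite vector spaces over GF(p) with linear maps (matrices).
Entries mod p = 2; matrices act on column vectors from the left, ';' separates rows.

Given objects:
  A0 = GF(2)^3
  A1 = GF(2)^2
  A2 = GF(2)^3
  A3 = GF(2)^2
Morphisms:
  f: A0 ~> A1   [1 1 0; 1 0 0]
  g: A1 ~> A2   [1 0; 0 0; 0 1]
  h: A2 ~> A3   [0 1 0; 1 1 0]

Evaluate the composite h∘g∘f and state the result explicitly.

  e0=⟨1,0,0⟩ f~>⟨1,1⟩ g~>⟨1,0,1⟩ h~>⟨0,1⟩
  e1=⟨0,1,0⟩ f~>⟨1,0⟩ g~>⟨1,0,0⟩ h~>⟨0,1⟩
  e2=⟨0,0,1⟩ f~>⟨0,0⟩ g~>⟨0,0,0⟩ h~>⟨0,0⟩
⟦path⟧: [0 0 0; 1 1 0]

Answer: [0 0 0; 1 1 0]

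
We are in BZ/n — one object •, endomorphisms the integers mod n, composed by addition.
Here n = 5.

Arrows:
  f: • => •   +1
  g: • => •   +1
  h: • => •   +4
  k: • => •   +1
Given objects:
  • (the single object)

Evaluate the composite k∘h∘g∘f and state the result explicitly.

  0 +1≡1 +1≡2 +4≡1 +1≡2  (mod 5)
⟦path⟧: +2

Answer: +2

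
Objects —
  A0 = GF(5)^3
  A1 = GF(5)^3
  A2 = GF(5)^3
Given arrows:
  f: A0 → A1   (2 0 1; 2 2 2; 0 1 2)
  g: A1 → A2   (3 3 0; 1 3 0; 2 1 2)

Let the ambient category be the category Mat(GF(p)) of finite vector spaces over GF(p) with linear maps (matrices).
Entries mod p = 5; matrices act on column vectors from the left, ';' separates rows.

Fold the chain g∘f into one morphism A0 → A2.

Answer: (2 1 4; 3 1 2; 1 4 3)

Derivation:
  e0=[1,0,0] f→[2,2,0] g→[2,3,1]
  e1=[0,1,0] f→[0,2,1] g→[1,1,4]
  e2=[0,0,1] f→[1,2,2] g→[4,2,3]
composite: (2 1 4; 3 1 2; 1 4 3)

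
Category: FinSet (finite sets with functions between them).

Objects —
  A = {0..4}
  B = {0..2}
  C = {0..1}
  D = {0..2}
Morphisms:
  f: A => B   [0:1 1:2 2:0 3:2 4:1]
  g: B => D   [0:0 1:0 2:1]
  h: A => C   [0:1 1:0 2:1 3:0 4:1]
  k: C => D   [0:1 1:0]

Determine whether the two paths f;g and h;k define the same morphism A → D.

1) trace f;g:
  0 f=>1 g=>0
  1 f=>2 g=>1
  2 f=>0 g=>0
  3 f=>2 g=>1
  4 f=>1 g=>0
  ⟦path⟧₁ = [0:0 1:1 2:0 3:1 4:0]
2) trace h;k:
  0 h=>1 k=>0
  1 h=>0 k=>1
  2 h=>1 k=>0
  3 h=>0 k=>1
  4 h=>1 k=>0
  ⟦path⟧₂ = [0:0 1:1 2:0 3:1 4:0]
Equal? same morphism ✓

Answer: COMMUTES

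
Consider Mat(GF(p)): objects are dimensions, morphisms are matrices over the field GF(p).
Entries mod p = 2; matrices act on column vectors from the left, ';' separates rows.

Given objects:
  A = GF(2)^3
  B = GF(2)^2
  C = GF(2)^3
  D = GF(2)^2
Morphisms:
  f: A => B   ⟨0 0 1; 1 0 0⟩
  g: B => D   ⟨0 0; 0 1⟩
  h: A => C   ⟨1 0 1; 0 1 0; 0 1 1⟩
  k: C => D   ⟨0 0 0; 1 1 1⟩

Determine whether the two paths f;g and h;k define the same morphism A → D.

Answer: COMMUTES

Trace:
Path 1 = f;g:
  e0=(1,0,0) f=>(0,1) g=>(0,1)
  e1=(0,1,0) f=>(0,0) g=>(0,0)
  e2=(0,0,1) f=>(1,0) g=>(0,0)
  result₁ = ⟨0 0 0; 1 0 0⟩
Path 2 = h;k:
  e0=(1,0,0) h=>(1,0,0) k=>(0,1)
  e1=(0,1,0) h=>(0,1,1) k=>(0,0)
  e2=(0,0,1) h=>(1,0,1) k=>(0,0)
  result₂ = ⟨0 0 0; 1 0 0⟩
Equal? equal; square commutes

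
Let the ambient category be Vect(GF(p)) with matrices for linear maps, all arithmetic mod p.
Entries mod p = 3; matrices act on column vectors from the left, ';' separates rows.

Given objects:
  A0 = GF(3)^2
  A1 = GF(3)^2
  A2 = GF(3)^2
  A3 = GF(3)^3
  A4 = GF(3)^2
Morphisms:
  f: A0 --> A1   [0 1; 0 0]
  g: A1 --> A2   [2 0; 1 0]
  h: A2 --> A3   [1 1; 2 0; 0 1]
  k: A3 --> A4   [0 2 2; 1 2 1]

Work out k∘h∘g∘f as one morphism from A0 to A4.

  e0=(1,0) f-->(0,0) g-->(0,0) h-->(0,0,0) k-->(0,0)
  e1=(0,1) f-->(1,0) g-->(2,1) h-->(0,1,1) k-->(1,0)
result: [0 1; 0 0]

Answer: [0 1; 0 0]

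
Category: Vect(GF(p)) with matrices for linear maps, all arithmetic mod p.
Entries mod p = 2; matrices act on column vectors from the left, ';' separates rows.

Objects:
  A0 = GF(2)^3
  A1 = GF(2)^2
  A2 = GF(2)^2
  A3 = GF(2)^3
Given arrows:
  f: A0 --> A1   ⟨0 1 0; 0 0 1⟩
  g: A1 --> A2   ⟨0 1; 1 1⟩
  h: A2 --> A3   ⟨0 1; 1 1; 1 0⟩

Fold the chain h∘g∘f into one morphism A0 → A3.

Answer: ⟨0 1 1; 0 1 0; 0 0 1⟩

Trace:
  e0=(1,0,0) f-->(0,0) g-->(0,0) h-->(0,0,0)
  e1=(0,1,0) f-->(1,0) g-->(0,1) h-->(1,1,0)
  e2=(0,0,1) f-->(0,1) g-->(1,1) h-->(1,0,1)
⟦path⟧: ⟨0 1 1; 0 1 0; 0 0 1⟩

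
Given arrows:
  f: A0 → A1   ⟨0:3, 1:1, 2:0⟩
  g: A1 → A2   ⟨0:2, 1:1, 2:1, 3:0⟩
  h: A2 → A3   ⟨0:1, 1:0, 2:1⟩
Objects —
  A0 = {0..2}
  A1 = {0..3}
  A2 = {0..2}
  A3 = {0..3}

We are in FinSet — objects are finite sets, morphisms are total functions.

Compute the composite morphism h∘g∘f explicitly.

  0 f→3 g→0 h→1
  1 f→1 g→1 h→0
  2 f→0 g→2 h→1
result: ⟨0:1, 1:0, 2:1⟩

Answer: ⟨0:1, 1:0, 2:1⟩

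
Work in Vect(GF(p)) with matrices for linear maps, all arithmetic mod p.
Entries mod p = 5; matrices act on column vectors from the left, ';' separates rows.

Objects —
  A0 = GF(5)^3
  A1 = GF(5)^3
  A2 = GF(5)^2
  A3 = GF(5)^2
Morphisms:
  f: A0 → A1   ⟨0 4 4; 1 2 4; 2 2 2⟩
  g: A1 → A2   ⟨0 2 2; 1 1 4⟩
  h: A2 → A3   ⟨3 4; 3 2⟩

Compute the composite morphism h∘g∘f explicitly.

Answer: ⟨4 0 0; 1 2 3⟩

Trace:
  e0=[1,0,0] f→[0,1,2] g→[1,4] h→[4,1]
  e1=[0,1,0] f→[4,2,2] g→[3,4] h→[0,2]
  e2=[0,0,1] f→[4,4,2] g→[2,1] h→[0,3]
result: ⟨4 0 0; 1 2 3⟩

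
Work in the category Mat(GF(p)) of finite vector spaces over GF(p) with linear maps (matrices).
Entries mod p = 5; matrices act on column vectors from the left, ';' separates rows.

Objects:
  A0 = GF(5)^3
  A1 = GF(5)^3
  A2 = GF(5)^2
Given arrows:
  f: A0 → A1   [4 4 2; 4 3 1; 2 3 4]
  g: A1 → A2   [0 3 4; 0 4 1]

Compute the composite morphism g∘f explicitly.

  e0=[1,0,0] f→[4,4,2] g→[0,3]
  e1=[0,1,0] f→[4,3,3] g→[1,0]
  e2=[0,0,1] f→[2,1,4] g→[4,3]
⟦path⟧: [0 1 4; 3 0 3]

Answer: [0 1 4; 3 0 3]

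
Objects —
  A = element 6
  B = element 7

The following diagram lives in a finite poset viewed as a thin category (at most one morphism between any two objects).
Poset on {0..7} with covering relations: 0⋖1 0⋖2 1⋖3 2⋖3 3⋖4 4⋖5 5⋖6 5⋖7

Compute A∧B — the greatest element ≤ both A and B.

Lower bounds of A=6 and B=7: {0,1,2,3,4,5}
  0 <= 5
  1 <= 5
  2 <= 5
  3 <= 5
  4 <= 5
  5 <= 5
glb = 5

Answer: A∧B = 5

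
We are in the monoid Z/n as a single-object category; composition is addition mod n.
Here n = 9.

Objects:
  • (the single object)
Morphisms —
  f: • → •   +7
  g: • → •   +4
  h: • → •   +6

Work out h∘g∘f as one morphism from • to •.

Answer: +8

Work:
  0 +7≡7 +4≡2 +6≡8  (mod 9)
⟦path⟧: +8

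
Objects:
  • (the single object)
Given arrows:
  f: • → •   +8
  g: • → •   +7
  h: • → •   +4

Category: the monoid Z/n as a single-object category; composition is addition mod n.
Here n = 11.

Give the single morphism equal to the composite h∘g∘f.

Answer: +8

Derivation:
  0 +8≡8 +7≡4 +4≡8  (mod 11)
result: +8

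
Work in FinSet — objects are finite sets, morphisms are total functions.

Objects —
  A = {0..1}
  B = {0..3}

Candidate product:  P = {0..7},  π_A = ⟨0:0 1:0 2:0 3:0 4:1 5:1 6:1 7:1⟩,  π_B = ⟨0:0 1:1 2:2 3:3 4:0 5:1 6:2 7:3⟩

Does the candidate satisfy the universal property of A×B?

Answer: VALID PRODUCT

Work:
|A|·|B| = 2·4 = 8;  |P| = 8
Check the pairing map k ↦ (π_A(k), π_B(k)):
  0 : (0,0)
  1 : (0,1)
  2 : (0,2)
  3 : (0,3)
  4 : (1,0)
  5 : (1,1)
  6 : (1,2)
  7 : (1,3)
distinct pairs in image: 8 / 8 needed
  → bijection onto A×B; projections well-typed.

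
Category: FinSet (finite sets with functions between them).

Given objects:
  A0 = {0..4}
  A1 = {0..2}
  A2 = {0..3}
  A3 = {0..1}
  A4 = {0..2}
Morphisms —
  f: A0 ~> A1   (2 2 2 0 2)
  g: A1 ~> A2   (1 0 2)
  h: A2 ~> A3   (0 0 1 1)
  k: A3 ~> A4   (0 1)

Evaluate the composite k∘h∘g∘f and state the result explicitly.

Answer: (1 1 1 0 1)

Derivation:
  0 f~>2 g~>2 h~>1 k~>1
  1 f~>2 g~>2 h~>1 k~>1
  2 f~>2 g~>2 h~>1 k~>1
  3 f~>0 g~>1 h~>0 k~>0
  4 f~>2 g~>2 h~>1 k~>1
⟦path⟧: (1 1 1 0 1)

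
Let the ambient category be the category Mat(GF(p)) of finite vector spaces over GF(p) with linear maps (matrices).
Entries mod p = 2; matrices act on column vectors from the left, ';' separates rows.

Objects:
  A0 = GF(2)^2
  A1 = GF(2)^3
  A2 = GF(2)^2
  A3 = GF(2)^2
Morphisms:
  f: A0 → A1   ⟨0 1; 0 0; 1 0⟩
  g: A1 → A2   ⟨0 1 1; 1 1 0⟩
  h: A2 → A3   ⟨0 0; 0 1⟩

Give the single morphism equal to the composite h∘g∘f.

Answer: ⟨0 0; 0 1⟩

Derivation:
  e0=⟨1,0⟩ f→⟨0,0,1⟩ g→⟨1,0⟩ h→⟨0,0⟩
  e1=⟨0,1⟩ f→⟨1,0,0⟩ g→⟨0,1⟩ h→⟨0,1⟩
result: ⟨0 0; 0 1⟩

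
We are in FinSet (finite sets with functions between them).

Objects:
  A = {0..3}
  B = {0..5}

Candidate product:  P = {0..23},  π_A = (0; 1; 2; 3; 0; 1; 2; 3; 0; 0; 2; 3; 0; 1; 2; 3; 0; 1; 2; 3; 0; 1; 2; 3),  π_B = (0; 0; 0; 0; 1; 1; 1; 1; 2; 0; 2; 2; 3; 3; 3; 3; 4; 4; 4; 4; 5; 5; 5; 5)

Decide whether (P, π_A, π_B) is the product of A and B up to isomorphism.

Answer: NOT A VALID PRODUCT — duplicate pair at indices 0,9

Work:
|A|·|B| = 4·6 = 24;  |P| = 24
Check the pairing map k ↦ (π_A(k), π_B(k)):
  0 ↦ (0,0)
  1 ↦ (1,0)
  2 ↦ (2,0)
  3 ↦ (3,0)
  4 ↦ (0,1)
  5 ↦ (1,1)
  6 ↦ (2,1)
  7 ↦ (3,1)
  8 ↦ (0,2)
  9 ↦ (0,0)  ✗ repeats pair of k=0
  10 ↦ (2,2)
  11 ↦ (3,2)
  12 ↦ (0,3)
  13 ↦ (1,3)
  14 ↦ (2,3)
  15 ↦ (3,3)
  16 ↦ (0,4)
  17 ↦ (1,4)
  18 ↦ (2,4)
  19 ↦ (3,4)
  20 ↦ (0,5)
  21 ↦ (1,5)
  22 ↦ (2,5)
  23 ↦ (3,5)
distinct pairs in image: 23 / 24 needed
  → (0,0) hit at k=0 and k=9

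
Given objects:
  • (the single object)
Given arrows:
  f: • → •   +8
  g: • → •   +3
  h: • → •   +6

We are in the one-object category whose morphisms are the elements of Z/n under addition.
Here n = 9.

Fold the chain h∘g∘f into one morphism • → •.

  0 +8≡8 +3≡2 +6≡8  (mod 9)
composite: +8

Answer: +8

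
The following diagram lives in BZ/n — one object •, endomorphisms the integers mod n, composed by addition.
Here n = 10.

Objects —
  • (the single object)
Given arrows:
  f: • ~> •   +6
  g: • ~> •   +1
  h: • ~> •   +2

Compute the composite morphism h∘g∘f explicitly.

  0 +6≡6 +1≡7 +2≡9  (mod 10)
composite: +9

Answer: +9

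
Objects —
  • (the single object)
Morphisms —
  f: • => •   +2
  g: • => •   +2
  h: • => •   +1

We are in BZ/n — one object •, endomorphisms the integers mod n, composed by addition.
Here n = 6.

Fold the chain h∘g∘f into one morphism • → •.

  0 +2≡2 +2≡4 +1≡5  (mod 6)
⟦path⟧: +5

Answer: +5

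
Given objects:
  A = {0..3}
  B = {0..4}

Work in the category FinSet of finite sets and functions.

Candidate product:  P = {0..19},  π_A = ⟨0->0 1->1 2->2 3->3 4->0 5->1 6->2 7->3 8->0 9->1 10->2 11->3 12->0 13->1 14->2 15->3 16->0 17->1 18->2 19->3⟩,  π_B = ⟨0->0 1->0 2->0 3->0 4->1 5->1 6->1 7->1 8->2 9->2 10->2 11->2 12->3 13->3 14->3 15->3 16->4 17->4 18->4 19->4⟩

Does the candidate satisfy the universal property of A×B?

Answer: VALID PRODUCT

Derivation:
|A|·|B| = 4·5 = 20;  |P| = 20
Check the pairing map k ↦ (π_A(k), π_B(k)):
  0 -> (0,0)
  1 -> (1,0)
  2 -> (2,0)
  3 -> (3,0)
  4 -> (0,1)
  5 -> (1,1)
  6 -> (2,1)
  7 -> (3,1)
  8 -> (0,2)
  9 -> (1,2)
  10 -> (2,2)
  11 -> (3,2)
  12 -> (0,3)
  13 -> (1,3)
  14 -> (2,3)
  15 -> (3,3)
  16 -> (0,4)
  17 -> (1,4)
  18 -> (2,4)
  19 -> (3,4)
distinct pairs in image: 20 / 20 needed
  → bijection onto A×B; projections well-typed.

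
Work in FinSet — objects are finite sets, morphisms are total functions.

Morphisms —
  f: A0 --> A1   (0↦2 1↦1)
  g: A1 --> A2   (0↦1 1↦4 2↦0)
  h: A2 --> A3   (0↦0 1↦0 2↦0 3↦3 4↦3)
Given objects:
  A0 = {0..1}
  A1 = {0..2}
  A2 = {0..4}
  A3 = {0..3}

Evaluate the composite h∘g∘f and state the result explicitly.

Answer: (0↦0 1↦3)

Work:
  0 f-->2 g-->0 h-->0
  1 f-->1 g-->4 h-->3
composite: (0↦0 1↦3)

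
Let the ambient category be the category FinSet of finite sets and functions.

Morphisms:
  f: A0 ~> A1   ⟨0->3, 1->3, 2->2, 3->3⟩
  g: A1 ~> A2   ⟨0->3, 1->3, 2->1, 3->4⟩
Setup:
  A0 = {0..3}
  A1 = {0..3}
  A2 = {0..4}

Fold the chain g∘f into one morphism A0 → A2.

  0 f~>3 g~>4
  1 f~>3 g~>4
  2 f~>2 g~>1
  3 f~>3 g~>4
⟦path⟧: ⟨0->4, 1->4, 2->1, 3->4⟩

Answer: ⟨0->4, 1->4, 2->1, 3->4⟩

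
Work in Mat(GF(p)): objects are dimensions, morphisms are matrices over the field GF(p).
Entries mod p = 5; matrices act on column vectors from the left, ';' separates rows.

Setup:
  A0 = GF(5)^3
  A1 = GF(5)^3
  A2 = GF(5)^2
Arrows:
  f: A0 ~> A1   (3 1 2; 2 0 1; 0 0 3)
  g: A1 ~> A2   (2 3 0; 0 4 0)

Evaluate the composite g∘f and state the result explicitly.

  e0=(1,0,0) f~>(3,2,0) g~>(2,3)
  e1=(0,1,0) f~>(1,0,0) g~>(2,0)
  e2=(0,0,1) f~>(2,1,3) g~>(2,4)
result: (2 2 2; 3 0 4)

Answer: (2 2 2; 3 0 4)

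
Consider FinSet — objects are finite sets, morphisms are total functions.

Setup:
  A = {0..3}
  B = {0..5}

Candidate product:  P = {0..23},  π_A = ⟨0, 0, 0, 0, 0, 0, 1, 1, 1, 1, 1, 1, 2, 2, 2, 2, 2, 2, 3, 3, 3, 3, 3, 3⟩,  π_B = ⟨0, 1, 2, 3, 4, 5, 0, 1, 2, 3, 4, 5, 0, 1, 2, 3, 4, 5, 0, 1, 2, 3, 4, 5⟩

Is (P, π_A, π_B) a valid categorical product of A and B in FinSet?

Answer: VALID PRODUCT

Work:
|A|·|B| = 4·6 = 24;  |P| = 24
Check the pairing map k ↦ (π_A(k), π_B(k)):
  0 ↦ (0,0)
  1 ↦ (0,1)
  2 ↦ (0,2)
  3 ↦ (0,3)
  4 ↦ (0,4)
  5 ↦ (0,5)
  6 ↦ (1,0)
  7 ↦ (1,1)
  8 ↦ (1,2)
  9 ↦ (1,3)
  10 ↦ (1,4)
  11 ↦ (1,5)
  12 ↦ (2,0)
  13 ↦ (2,1)
  14 ↦ (2,2)
  15 ↦ (2,3)
  16 ↦ (2,4)
  17 ↦ (2,5)
  18 ↦ (3,0)
  19 ↦ (3,1)
  20 ↦ (3,2)
  21 ↦ (3,3)
  22 ↦ (3,4)
  23 ↦ (3,5)
distinct pairs in image: 24 / 24 needed
  → bijection onto A×B; projections well-typed.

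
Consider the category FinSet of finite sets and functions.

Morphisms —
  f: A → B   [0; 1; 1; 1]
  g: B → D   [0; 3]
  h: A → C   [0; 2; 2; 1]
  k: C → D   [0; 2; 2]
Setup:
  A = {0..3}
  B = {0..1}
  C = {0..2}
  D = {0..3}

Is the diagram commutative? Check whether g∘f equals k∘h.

Answer: DOES NOT COMMUTE

Derivation:
Path 1 = f;g:
  0 f→0 g→0
  1 f→1 g→3
  2 f→1 g→3
  3 f→1 g→3
  result₁ = [0; 3; 3; 3]
Path 2 = h;k:
  0 h→0 k→0
  1 h→2 k→2
  2 h→2 k→2
  3 h→1 k→2
  result₂ = [0; 2; 2; 2]
Equal? distinct morphisms ✗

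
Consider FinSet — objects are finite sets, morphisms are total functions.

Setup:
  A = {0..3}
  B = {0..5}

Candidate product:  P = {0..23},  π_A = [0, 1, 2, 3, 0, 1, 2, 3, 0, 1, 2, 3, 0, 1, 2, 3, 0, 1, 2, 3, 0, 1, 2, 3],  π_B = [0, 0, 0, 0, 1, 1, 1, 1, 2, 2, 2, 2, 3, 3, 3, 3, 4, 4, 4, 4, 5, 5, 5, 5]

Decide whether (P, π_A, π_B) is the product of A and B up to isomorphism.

|A|·|B| = 4·6 = 24;  |P| = 24
Check the pairing map k ↦ (π_A(k), π_B(k)):
  0 ↦ (0,0)
  1 ↦ (1,0)
  2 ↦ (2,0)
  3 ↦ (3,0)
  4 ↦ (0,1)
  5 ↦ (1,1)
  6 ↦ (2,1)
  7 ↦ (3,1)
  8 ↦ (0,2)
  9 ↦ (1,2)
  10 ↦ (2,2)
  11 ↦ (3,2)
  12 ↦ (0,3)
  13 ↦ (1,3)
  14 ↦ (2,3)
  15 ↦ (3,3)
  16 ↦ (0,4)
  17 ↦ (1,4)
  18 ↦ (2,4)
  19 ↦ (3,4)
  20 ↦ (0,5)
  21 ↦ (1,5)
  22 ↦ (2,5)
  23 ↦ (3,5)
distinct pairs in image: 24 / 24 needed
  → bijection onto A×B; projections well-typed.

Answer: VALID PRODUCT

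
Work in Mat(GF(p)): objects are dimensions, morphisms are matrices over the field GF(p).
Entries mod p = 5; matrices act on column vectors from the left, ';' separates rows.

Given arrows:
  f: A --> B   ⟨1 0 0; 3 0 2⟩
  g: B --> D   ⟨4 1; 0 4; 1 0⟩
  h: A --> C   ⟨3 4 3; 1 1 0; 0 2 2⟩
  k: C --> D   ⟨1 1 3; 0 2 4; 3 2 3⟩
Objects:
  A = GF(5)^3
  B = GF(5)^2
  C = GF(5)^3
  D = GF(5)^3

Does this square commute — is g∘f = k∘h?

Answer: DOES NOT COMMUTE

Work:
Along f;g (path 1):
  e0=(1,0,0) f-->(1,3) g-->(2,2,1)
  e1=(0,1,0) f-->(0,0) g-->(0,0,0)
  e2=(0,0,1) f-->(0,2) g-->(2,3,0)
  composite₁ = ⟨2 0 2; 2 0 3; 1 0 0⟩
Along h;k (path 2):
  e0=(1,0,0) h-->(3,1,0) k-->(4,2,1)
  e1=(0,1,0) h-->(4,1,2) k-->(1,0,0)
  e2=(0,0,1) h-->(3,0,2) k-->(4,3,0)
  composite₂ = ⟨4 1 4; 2 0 3; 1 0 0⟩
Equal? NO — does not commute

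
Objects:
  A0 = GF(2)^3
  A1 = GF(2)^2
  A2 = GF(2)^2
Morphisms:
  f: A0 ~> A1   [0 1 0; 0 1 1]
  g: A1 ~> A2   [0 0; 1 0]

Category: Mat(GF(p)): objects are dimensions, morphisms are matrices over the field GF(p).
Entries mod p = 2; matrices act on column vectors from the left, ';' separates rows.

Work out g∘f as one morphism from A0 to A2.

Answer: [0 0 0; 0 1 0]

Derivation:
  e0=[1,0,0] f~>[0,0] g~>[0,0]
  e1=[0,1,0] f~>[1,1] g~>[0,1]
  e2=[0,0,1] f~>[0,1] g~>[0,0]
⟦path⟧: [0 0 0; 0 1 0]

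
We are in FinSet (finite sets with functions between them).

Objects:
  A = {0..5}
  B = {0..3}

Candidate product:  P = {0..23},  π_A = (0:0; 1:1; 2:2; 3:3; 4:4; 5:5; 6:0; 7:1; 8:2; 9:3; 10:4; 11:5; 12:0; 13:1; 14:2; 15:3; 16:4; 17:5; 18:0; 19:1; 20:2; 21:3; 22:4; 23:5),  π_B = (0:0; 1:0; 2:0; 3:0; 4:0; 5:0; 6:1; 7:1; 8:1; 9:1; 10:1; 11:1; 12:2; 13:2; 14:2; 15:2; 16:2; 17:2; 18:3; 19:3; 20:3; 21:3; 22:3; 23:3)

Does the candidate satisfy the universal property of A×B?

|A|·|B| = 6·4 = 24;  |P| = 24
Check the pairing map k ↦ (π_A(k), π_B(k)):
  0 : (0,0)
  1 : (1,0)
  2 : (2,0)
  3 : (3,0)
  4 : (4,0)
  5 : (5,0)
  6 : (0,1)
  7 : (1,1)
  8 : (2,1)
  9 : (3,1)
  10 : (4,1)
  11 : (5,1)
  12 : (0,2)
  13 : (1,2)
  14 : (2,2)
  15 : (3,2)
  16 : (4,2)
  17 : (5,2)
  18 : (0,3)
  19 : (1,3)
  20 : (2,3)
  21 : (3,3)
  22 : (4,3)
  23 : (5,3)
distinct pairs in image: 24 / 24 needed
  → bijection onto A×B; projections well-typed.

Answer: VALID PRODUCT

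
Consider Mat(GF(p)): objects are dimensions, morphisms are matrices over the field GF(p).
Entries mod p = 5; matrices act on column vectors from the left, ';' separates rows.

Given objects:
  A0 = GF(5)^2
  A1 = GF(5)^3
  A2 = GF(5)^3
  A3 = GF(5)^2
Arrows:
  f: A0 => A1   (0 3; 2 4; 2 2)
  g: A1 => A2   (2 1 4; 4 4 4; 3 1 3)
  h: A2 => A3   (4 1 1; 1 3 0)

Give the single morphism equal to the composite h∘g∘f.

  e0=(1,0) f=>(0,2,2) g=>(0,1,3) h=>(4,3)
  e1=(0,1) f=>(3,4,2) g=>(3,1,4) h=>(2,1)
result: (4 2; 3 1)

Answer: (4 2; 3 1)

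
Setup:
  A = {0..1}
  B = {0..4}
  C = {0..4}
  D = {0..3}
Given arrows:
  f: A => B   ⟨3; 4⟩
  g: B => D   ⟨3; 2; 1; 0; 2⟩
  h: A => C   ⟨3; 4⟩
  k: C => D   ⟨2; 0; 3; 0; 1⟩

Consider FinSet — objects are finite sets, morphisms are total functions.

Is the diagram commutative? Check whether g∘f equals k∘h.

Answer: DOES NOT COMMUTE

Trace:
Along f;g (path 1):
  0 f=>3 g=>0
  1 f=>4 g=>2
  composite₁ = ⟨0; 2⟩
Along h;k (path 2):
  0 h=>3 k=>0
  1 h=>4 k=>1
  composite₂ = ⟨0; 1⟩
Equal? distinct morphisms ✗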